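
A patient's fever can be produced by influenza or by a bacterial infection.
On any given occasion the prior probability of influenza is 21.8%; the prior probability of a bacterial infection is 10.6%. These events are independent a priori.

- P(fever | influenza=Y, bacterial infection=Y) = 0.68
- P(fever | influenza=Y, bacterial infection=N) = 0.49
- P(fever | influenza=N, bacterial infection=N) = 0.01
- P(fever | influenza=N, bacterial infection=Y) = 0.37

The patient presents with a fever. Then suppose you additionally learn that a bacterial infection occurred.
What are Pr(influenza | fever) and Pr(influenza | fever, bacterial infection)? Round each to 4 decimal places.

Pr(influenza | fever) ≈ 0.7470; Pr(influenza | fever, bacterial infection) ≈ 0.3388

P(fever) = 0.01·0.782·0.894 + 0.37·0.782·0.106 + 0.49·0.218·0.894 + 0.68·0.218·0.106 = 0.006991 + 0.030670 + 0.095497 + 0.015713 = 0.148871
Of this, 0.111210 comes from 0.095497 + 0.015713 (the influenza=true cases).
P(influenza | fever) = 0.111210 / 0.148871 ≈ 0.7470

With the extra evidence:
For the numerator, keep only influenza=true terms: 0.68·0.218 = 0.148240
Denominator P(fever | bacterial infection): 0.37·0.782 + 0.68·0.218 = 0.437580
Posterior = 0.148240 / 0.437580 ≈ 0.3388
— bacterial infection explains away the evidence for influenza.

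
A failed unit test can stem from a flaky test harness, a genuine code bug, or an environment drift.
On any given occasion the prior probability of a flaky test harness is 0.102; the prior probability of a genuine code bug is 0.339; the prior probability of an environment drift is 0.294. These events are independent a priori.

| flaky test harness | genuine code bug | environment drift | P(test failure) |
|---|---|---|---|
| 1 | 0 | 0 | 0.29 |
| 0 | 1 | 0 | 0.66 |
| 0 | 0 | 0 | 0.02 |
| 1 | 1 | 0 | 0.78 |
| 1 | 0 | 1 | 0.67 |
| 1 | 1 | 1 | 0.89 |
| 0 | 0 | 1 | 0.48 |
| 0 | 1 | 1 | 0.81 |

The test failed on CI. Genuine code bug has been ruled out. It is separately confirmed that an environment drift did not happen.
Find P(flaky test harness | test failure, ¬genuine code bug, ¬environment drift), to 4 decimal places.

Sum P(test failure|·) weighted by the priors over both values of flaky test harness:
  P(test failure | ¬genuine code bug, ¬environment drift) = 0.02×0.898 + 0.29×0.102
        = 0.017960 + 0.029580 = 0.047540
Configurations with flaky test harness contribute 0.029580, so
  P(flaky test harness | test failure, ¬genuine code bug, ¬environment drift) = 0.029580 / 0.047540 ≈ 0.6222

P(flaky test harness | test failure, ¬genuine code bug, ¬environment drift) ≈ 0.6222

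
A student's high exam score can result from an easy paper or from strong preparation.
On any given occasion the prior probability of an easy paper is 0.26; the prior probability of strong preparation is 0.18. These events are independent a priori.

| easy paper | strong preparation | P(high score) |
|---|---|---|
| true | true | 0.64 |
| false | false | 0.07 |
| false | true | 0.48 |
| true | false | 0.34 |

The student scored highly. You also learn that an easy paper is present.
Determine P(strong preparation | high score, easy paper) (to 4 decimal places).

Enumerate both values of strong preparation and weight by the priors:
  P(high score | easy paper) = 0.34*0.82 + 0.64*0.18
        = 0.278800 + 0.115200 = 0.394000
Configurations with strong preparation contribute 0.115200, so
  P(strong preparation | high score, easy paper) = 0.115200 / 0.394000 ≈ 0.2924

P(strong preparation | high score, easy paper) ≈ 0.2924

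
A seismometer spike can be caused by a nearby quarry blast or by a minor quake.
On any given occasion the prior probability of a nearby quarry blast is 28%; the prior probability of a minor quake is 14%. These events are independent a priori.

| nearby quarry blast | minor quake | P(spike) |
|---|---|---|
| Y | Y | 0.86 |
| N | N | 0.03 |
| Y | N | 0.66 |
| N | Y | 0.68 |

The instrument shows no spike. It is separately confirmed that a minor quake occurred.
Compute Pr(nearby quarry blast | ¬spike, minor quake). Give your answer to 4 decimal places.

By total probability over both values of nearby quarry blast:
  P(¬spike | minor quake) = 0.32·0.72 + 0.14·0.28
        = 0.230400 + 0.039200 = 0.269600
The terms with nearby quarry blast present sum to 0.039200, so
  P(nearby quarry blast | ¬spike, minor quake) = 0.039200 / 0.269600 ≈ 0.1454

Pr(nearby quarry blast | ¬spike, minor quake) ≈ 0.1454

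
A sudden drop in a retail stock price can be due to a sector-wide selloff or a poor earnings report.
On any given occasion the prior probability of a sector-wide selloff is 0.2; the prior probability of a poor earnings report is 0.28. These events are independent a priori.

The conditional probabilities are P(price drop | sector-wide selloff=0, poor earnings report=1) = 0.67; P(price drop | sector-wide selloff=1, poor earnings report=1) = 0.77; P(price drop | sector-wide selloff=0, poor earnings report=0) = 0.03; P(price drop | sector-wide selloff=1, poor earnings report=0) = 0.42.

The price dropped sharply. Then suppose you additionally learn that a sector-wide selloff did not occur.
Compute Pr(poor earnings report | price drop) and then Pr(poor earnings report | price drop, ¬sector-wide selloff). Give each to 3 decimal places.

For the numerator, keep only poor earnings report=true terms: 0.150080 + 0.043120 = 0.193200
The normalizing constant is 0.03·0.8·0.72 + 0.67·0.8·0.28 + 0.42·0.2·0.72 + 0.77·0.2·0.28 = 0.270960
Posterior = 0.193200 / 0.270960 ≈ 0.713

With the extra evidence:
Numerator (weight on configurations with poor earnings report): 0.67*0.28 = 0.187600
The normalizing constant is 0.03*0.72 + 0.67*0.28 = 0.209200
Posterior = 0.187600 / 0.209200 ≈ 0.897
Ruling out sector-wide selloff raises the posterior on poor earnings report — the flip side of explaining away.

Pr(poor earnings report | price drop) ≈ 0.713; Pr(poor earnings report | price drop, ¬sector-wide selloff) ≈ 0.897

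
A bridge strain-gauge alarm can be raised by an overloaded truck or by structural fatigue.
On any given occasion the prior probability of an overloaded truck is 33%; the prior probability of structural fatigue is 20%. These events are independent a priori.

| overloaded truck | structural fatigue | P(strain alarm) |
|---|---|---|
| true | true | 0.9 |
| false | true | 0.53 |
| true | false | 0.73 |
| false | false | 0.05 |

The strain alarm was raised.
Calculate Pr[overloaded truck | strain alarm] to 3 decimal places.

Sum P(strain alarm|·) weighted by the priors over the 4 (overloaded truck, structural fatigue) configurations:
  P(strain alarm) = 0.05×0.67×0.8 + 0.53×0.67×0.2 + 0.73×0.33×0.8 + 0.9×0.33×0.2
        = 0.026800 + 0.071020 + 0.192720 + 0.059400 = 0.349940
Keeping only the overloaded truck-present terms gives 0.252120, so
  P(overloaded truck | strain alarm) = 0.252120 / 0.349940 ≈ 0.720

Pr[overloaded truck | strain alarm] ≈ 0.720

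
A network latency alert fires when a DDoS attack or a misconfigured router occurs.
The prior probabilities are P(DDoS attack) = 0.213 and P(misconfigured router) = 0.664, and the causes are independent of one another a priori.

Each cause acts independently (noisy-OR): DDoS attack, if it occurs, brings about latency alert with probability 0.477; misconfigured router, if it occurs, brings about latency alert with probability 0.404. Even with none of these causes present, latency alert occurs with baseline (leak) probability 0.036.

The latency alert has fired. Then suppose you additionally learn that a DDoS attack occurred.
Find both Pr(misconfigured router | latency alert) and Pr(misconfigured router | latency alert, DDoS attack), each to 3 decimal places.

Under noisy-OR, P(latency alert | causes) = 1 − (1−0.036)·∏(1−qᵢ) over the active causes.
By total probability over the 4 (DDoS attack, misconfigured router) configurations:
  P(latency alert) = 0.036×0.787×0.336 + 0.425456×0.787×0.664 + 0.495828×0.213×0.336 + 0.699513×0.213×0.664
        = 0.009520 + 0.222330 + 0.035485 + 0.098934 = 0.366269
The terms with misconfigured router present sum to 0.321264, so
  P(misconfigured router | latency alert) = 0.321264 / 0.366269 ≈ 0.877

Now also conditioning on DDoS attack=true:
Weight on misconfigured router=true, given the evidence: 0.699513·0.664 = 0.464477
Denominator P(latency alert | DDoS attack): 0.495828·0.336 + 0.699513·0.664 = 0.631075
Posterior = 0.464477 / 0.631075 ≈ 0.736

Pr(misconfigured router | latency alert) ≈ 0.877; Pr(misconfigured router | latency alert, DDoS attack) ≈ 0.736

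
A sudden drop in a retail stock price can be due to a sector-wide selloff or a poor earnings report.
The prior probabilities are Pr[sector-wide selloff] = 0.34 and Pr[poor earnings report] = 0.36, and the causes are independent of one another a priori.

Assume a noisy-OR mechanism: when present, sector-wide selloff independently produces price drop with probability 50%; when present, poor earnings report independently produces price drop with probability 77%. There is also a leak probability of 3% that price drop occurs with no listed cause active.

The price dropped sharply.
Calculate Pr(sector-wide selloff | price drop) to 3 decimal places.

Under noisy-OR, P(price drop | causes) = 1 − (1−0.03)·∏(1−qᵢ) over the active causes.
For the numerator, keep only sector-wide selloff=true terms: 0.112064 + 0.108746 = 0.220810
Normalizer over all consistent configurations: 0.03×0.66×0.64 + 0.7769×0.66×0.36 + 0.515×0.34×0.64 + 0.88845×0.34×0.36 = 0.418073
P(sector-wide selloff | price drop) = 0.220810/0.418073 ≈ 0.528

Pr(sector-wide selloff | price drop) ≈ 0.528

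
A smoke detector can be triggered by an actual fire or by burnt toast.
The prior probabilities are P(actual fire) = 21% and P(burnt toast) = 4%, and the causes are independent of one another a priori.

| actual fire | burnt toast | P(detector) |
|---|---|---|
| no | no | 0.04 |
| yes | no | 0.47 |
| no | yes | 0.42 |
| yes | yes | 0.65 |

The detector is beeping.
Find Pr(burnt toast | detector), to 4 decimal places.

P(detector) = 0.04×0.79×0.96 + 0.42×0.79×0.04 + 0.47×0.21×0.96 + 0.65×0.21×0.04 = 0.030336 + 0.013272 + 0.094752 + 0.005460 = 0.143820
Of this, 0.018732 comes from 0.013272 + 0.005460 (the burnt toast=true cases).
So P(burnt toast | detector) = 0.018732/0.143820 ≈ 0.1302.

Pr(burnt toast | detector) ≈ 0.1302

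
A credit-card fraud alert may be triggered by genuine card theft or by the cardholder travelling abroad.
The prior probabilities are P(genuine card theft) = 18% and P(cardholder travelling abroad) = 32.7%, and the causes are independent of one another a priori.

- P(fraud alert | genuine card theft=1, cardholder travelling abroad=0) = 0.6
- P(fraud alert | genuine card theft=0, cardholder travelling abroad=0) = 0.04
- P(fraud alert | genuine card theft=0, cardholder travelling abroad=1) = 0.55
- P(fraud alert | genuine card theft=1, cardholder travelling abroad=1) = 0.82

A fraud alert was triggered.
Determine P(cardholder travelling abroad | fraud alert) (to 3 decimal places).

Enumerate the 4 (genuine card theft, cardholder travelling abroad) configurations and weight by the priors:
  P(fraud alert) = 0.04*0.82*0.673 + 0.55*0.82*0.327 + 0.6*0.18*0.673 + 0.82*0.18*0.327
        = 0.022074 + 0.147477 + 0.072684 + 0.048265 = 0.290500
Keeping only the cardholder travelling abroad-present terms gives 0.195742, so
  P(cardholder travelling abroad | fraud alert) = 0.195742 / 0.290500 ≈ 0.674

P(cardholder travelling abroad | fraud alert) ≈ 0.674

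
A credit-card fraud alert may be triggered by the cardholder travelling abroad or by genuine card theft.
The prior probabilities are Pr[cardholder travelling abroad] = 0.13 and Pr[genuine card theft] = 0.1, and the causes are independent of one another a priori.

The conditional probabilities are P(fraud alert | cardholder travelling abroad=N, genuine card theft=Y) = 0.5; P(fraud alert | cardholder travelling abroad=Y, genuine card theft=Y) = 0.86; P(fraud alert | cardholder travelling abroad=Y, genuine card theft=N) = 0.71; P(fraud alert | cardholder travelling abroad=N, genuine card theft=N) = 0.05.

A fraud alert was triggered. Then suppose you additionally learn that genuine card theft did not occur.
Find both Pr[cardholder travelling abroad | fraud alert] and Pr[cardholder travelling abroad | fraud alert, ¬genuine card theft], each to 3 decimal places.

By total probability over the 4 (cardholder travelling abroad, genuine card theft) configurations:
  P(fraud alert) = 0.05*0.87*0.9 + 0.5*0.87*0.1 + 0.71*0.13*0.9 + 0.86*0.13*0.1
        = 0.039150 + 0.043500 + 0.083070 + 0.011180 = 0.176900
Configurations with cardholder travelling abroad contribute 0.094250, so
  P(cardholder travelling abroad | fraud alert) = 0.094250 / 0.176900 ≈ 0.533

Now condition on the additional information:
Enumerate both values of cardholder travelling abroad and weight by the priors:
  P(fraud alert | ¬genuine card theft) = 0.05·0.87 + 0.71·0.13
        = 0.043500 + 0.092300 = 0.135800
Keeping only the cardholder travelling abroad-present terms gives 0.092300, so
  P(cardholder travelling abroad | fraud alert, ¬genuine card theft) = 0.092300 / 0.135800 ≈ 0.680
Ruling out genuine card theft raises the posterior on cardholder travelling abroad — the flip side of explaining away.

Pr[cardholder travelling abroad | fraud alert] ≈ 0.533; Pr[cardholder travelling abroad | fraud alert, ¬genuine card theft] ≈ 0.680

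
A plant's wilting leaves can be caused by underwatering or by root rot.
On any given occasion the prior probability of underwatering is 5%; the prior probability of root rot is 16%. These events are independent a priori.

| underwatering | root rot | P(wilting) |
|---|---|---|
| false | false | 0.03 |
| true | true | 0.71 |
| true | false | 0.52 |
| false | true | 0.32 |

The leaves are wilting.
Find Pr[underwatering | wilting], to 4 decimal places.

Pr[underwatering | wilting] ≈ 0.2749

Sum P(wilting|·) weighted by the priors over the 4 (underwatering, root rot) configurations:
  P(wilting) = 0.03*0.95*0.84 + 0.32*0.95*0.16 + 0.52*0.05*0.84 + 0.71*0.05*0.16
        = 0.023940 + 0.048640 + 0.021840 + 0.005680 = 0.100100
Keeping only the underwatering-present terms gives 0.027520, so
  P(underwatering | wilting) = 0.027520 / 0.100100 ≈ 0.2749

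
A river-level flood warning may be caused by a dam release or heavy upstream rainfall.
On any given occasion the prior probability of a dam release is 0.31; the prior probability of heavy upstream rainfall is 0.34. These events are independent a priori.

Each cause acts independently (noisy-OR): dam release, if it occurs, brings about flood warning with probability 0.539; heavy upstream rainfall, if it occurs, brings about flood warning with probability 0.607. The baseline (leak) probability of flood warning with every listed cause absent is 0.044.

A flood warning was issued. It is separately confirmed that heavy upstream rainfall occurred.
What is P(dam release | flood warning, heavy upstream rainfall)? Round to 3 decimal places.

Under noisy-OR, P(flood warning | causes) = 1 − (1−0.044)·∏(1−qᵢ) over the active causes.
Sum P(flood warning|·) weighted by the priors over both values of dam release:
  P(flood warning | heavy upstream rainfall) = 0.624292×0.69 + 0.826799×0.31
        = 0.430761 + 0.256308 = 0.687069
Configurations with dam release contribute 0.256308, so
  P(dam release | flood warning, heavy upstream rainfall) = 0.256308 / 0.687069 ≈ 0.373

P(dam release | flood warning, heavy upstream rainfall) ≈ 0.373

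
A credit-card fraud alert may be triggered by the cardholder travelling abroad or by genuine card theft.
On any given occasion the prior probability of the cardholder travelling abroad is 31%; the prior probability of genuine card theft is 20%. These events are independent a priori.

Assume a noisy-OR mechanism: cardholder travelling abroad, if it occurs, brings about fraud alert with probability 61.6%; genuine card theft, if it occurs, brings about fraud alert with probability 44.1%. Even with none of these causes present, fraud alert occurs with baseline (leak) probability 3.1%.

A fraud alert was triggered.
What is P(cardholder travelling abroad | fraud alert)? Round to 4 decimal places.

Under noisy-OR, P(fraud alert | causes) = 1 − (1−0.031)·∏(1−qᵢ) over the active causes.
Sum P(fraud alert|·) weighted by the priors over the 4 (cardholder travelling abroad, genuine card theft) configurations:
  P(fraud alert) = 0.031×0.69×0.8 + 0.458329×0.69×0.2 + 0.627904×0.31×0.8 + 0.791998×0.31×0.2
        = 0.017112 + 0.063249 + 0.155720 + 0.049104 = 0.285185
The terms with cardholder travelling abroad present sum to 0.204824, so
  P(cardholder travelling abroad | fraud alert) = 0.204824 / 0.285185 ≈ 0.7182

P(cardholder travelling abroad | fraud alert) ≈ 0.7182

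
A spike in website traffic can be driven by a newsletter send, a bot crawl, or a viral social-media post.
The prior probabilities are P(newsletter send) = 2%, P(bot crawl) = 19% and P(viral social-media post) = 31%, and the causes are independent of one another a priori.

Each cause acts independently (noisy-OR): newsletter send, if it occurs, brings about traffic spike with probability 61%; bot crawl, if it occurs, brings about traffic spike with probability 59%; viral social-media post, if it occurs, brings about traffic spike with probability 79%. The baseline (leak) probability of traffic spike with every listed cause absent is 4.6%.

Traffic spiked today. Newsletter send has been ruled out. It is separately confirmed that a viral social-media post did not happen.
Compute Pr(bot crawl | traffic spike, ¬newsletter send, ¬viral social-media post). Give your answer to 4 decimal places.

Pr(bot crawl | traffic spike, ¬newsletter send, ¬viral social-media post) ≈ 0.7564

Under noisy-OR, P(traffic spike | causes) = 1 − (1−0.046)·∏(1−qᵢ) over the active causes.
P(traffic spike | ¬newsletter send, ¬viral social-media post) = 0.046×0.81 + 0.60886×0.19 = 0.037260 + 0.115683 = 0.152943
Of this, 0.115683 comes from 0.60886×0.19 (the bot crawl=true cases).
P(bot crawl | traffic spike, ¬newsletter send, ¬viral social-media post) = 0.115683 / 0.152943 ≈ 0.7564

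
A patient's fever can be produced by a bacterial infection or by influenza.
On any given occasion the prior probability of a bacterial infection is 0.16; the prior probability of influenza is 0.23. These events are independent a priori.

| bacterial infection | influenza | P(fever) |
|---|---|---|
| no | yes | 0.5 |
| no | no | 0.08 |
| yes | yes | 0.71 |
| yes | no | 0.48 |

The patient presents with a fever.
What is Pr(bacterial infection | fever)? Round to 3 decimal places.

Pr(bacterial infection | fever) ≈ 0.365

Numerator (weight on configurations with bacterial infection): 0.059136 + 0.026128 = 0.085264
Denominator P(fever): 0.08*0.84*0.77 + 0.5*0.84*0.23 + 0.48*0.16*0.77 + 0.71*0.16*0.23 = 0.233608
P(bacterial infection | fever) = 0.085264/0.233608 ≈ 0.365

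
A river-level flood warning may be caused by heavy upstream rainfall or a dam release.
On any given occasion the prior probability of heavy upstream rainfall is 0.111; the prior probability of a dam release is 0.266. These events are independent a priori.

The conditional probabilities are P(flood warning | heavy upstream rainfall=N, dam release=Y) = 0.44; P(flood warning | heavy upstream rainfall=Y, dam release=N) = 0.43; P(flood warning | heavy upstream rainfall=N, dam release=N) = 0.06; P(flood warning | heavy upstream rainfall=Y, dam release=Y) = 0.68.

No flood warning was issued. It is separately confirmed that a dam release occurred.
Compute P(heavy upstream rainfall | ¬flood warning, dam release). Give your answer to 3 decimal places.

Sum P(¬flood warning|·) weighted by the priors over both values of heavy upstream rainfall:
  P(¬flood warning | dam release) = 0.56×0.889 + 0.32×0.111
        = 0.497840 + 0.035520 = 0.533360
The terms with heavy upstream rainfall present sum to 0.035520, so
  P(heavy upstream rainfall | ¬flood warning, dam release) = 0.035520 / 0.533360 ≈ 0.067

P(heavy upstream rainfall | ¬flood warning, dam release) ≈ 0.067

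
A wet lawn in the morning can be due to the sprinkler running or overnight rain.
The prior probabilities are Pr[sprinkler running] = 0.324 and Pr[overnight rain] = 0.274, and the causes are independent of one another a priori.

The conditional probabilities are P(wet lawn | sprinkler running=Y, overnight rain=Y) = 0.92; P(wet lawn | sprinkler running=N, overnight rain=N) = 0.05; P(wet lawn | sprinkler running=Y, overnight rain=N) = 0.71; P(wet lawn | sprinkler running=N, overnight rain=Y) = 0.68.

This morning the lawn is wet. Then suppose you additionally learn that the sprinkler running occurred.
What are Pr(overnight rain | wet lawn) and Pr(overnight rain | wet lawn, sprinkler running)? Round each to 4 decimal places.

Pr(overnight rain | wet lawn) ≈ 0.5201; Pr(overnight rain | wet lawn, sprinkler running) ≈ 0.3284

By total probability over the 4 (sprinkler running, overnight rain) configurations:
  P(wet lawn) = 0.05×0.676×0.726 + 0.68×0.676×0.274 + 0.71×0.324×0.726 + 0.92×0.324×0.274
        = 0.024539 + 0.125952 + 0.167009 + 0.081674 = 0.399174
The terms with overnight rain present sum to 0.207626, so
  P(overnight rain | wet lawn) = 0.207626 / 0.399174 ≈ 0.5201

Now condition on the additional information:
P(wet lawn | sprinkler running) = 0.71·0.726 + 0.92·0.274 = 0.515460 + 0.252080 = 0.767540
The overnight rain-present share is 0.92·0.274 = 0.252080.
Hence the posterior is 0.252080/0.767540 ≈ 0.3284.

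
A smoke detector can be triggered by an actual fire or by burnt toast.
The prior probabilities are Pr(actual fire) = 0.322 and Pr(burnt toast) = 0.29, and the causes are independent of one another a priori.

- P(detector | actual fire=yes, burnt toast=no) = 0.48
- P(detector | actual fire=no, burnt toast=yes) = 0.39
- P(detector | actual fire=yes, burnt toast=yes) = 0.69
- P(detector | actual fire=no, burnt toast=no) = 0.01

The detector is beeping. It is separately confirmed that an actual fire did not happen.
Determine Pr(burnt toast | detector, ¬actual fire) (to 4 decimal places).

By total probability over both values of burnt toast:
  P(detector | ¬actual fire) = 0.01*0.71 + 0.39*0.29
        = 0.007100 + 0.113100 = 0.120200
The terms with burnt toast present sum to 0.113100, so
  P(burnt toast | detector, ¬actual fire) = 0.113100 / 0.120200 ≈ 0.9409

Pr(burnt toast | detector, ¬actual fire) ≈ 0.9409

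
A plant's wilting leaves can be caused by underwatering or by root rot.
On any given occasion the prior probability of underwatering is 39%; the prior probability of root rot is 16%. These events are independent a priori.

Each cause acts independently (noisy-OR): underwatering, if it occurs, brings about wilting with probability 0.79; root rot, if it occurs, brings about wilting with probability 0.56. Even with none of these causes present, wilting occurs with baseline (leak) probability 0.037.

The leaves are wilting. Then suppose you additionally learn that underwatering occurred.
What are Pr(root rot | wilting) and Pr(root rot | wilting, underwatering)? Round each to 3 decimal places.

Under noisy-OR, P(wilting | causes) = 1 − (1−0.037)·∏(1−qᵢ) over the active causes.
Sum P(wilting|·) weighted by the priors over the 4 (underwatering, root rot) configurations:
  P(wilting) = 0.037·0.61·0.84 + 0.57628·0.61·0.16 + 0.79777·0.39·0.84 + 0.911019·0.39·0.16
        = 0.018959 + 0.056245 + 0.261349 + 0.056848 = 0.393401
The terms with root rot present sum to 0.113093, so
  P(root rot | wilting) = 0.113093 / 0.393401 ≈ 0.287

With the extra evidence:
Sum P(wilting|·) weighted by the priors over both values of root rot:
  P(wilting | underwatering) = 0.79777·0.84 + 0.911019·0.16
        = 0.670127 + 0.145763 = 0.815890
The terms with root rot present sum to 0.145763, so
  P(root rot | wilting, underwatering) = 0.145763 / 0.815890 ≈ 0.179
The drop from 0.287 to 0.179 is the explaining-away (discounting) effect.

Pr(root rot | wilting) ≈ 0.287; Pr(root rot | wilting, underwatering) ≈ 0.179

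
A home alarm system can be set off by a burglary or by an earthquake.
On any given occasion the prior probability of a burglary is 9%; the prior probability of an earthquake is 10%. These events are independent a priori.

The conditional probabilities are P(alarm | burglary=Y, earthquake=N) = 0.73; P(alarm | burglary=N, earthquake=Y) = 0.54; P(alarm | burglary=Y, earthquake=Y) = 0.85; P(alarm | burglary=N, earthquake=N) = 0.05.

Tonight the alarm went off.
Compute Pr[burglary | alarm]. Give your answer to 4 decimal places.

Pr[burglary | alarm] ≈ 0.4257

P(alarm) = 0.05·0.91·0.9 + 0.54·0.91·0.1 + 0.73·0.09·0.9 + 0.85·0.09·0.1 = 0.040950 + 0.049140 + 0.059130 + 0.007650 = 0.156870
Restricting to configurations with burglary present: 0.059130 + 0.007650 = 0.066780.
P(burglary | alarm) = 0.066780 / 0.156870 ≈ 0.4257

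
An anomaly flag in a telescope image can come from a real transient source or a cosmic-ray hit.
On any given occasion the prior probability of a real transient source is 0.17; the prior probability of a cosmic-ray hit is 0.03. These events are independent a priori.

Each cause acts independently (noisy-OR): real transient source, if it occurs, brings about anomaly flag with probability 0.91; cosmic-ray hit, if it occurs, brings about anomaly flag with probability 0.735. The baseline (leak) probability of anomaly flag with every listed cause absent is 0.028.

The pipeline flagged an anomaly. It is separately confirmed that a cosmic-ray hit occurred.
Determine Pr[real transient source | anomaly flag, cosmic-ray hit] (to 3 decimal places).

Pr[real transient source | anomaly flag, cosmic-ray hit] ≈ 0.212

Under noisy-OR, P(anomaly flag | causes) = 1 − (1−0.028)·∏(1−qᵢ) over the active causes.
Weight on real transient source=true, given the evidence: 0.976818·0.17 = 0.166059
The normalizing constant is 0.74242·0.83 + 0.976818·0.17 = 0.782268
Posterior = 0.166059 / 0.782268 ≈ 0.212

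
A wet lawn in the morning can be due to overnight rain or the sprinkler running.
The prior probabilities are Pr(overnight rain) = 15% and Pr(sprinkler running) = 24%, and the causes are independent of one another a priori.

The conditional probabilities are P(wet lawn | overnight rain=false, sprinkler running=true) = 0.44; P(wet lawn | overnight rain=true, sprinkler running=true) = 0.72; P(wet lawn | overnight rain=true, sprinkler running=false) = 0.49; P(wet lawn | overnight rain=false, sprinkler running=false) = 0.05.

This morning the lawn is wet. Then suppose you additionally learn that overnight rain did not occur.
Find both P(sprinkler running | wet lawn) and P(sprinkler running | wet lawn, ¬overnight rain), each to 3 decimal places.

P(sprinkler running | wet lawn) ≈ 0.568; P(sprinkler running | wet lawn, ¬overnight rain) ≈ 0.735

Sum P(wet lawn|·) weighted by the priors over the 4 (overnight rain, sprinkler running) configurations:
  P(wet lawn) = 0.05*0.85*0.76 + 0.44*0.85*0.24 + 0.49*0.15*0.76 + 0.72*0.15*0.24
        = 0.032300 + 0.089760 + 0.055860 + 0.025920 = 0.203840
The terms with sprinkler running present sum to 0.115680, so
  P(sprinkler running | wet lawn) = 0.115680 / 0.203840 ≈ 0.568

Now also conditioning on overnight rain≠true:
By total probability over both values of sprinkler running:
  P(wet lawn | ¬overnight rain) = 0.05*0.76 + 0.44*0.24
        = 0.038000 + 0.105600 = 0.143600
The terms with sprinkler running present sum to 0.105600, so
  P(sprinkler running | wet lawn, ¬overnight rain) = 0.105600 / 0.143600 ≈ 0.735
Ruling out overnight rain raises the posterior on sprinkler running — the flip side of explaining away.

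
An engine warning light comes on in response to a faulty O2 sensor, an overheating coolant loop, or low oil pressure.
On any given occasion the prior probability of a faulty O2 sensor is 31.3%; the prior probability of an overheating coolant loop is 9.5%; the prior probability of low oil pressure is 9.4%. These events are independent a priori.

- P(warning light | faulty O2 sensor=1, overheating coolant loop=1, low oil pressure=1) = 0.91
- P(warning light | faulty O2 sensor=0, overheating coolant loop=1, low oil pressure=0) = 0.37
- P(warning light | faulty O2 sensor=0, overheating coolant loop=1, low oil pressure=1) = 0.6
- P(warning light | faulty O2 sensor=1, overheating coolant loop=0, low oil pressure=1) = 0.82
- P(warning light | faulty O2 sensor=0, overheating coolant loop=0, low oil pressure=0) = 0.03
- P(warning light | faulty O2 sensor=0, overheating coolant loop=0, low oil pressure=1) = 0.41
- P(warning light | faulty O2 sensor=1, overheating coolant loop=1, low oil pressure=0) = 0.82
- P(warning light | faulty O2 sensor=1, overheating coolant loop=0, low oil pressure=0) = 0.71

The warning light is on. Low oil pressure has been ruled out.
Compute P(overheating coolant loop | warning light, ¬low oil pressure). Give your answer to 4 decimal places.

P(overheating coolant loop | warning light, ¬low oil pressure) ≈ 0.1809

By total probability over the 4 (faulty O2 sensor, overheating coolant loop) configurations:
  P(warning light | ¬low oil pressure) = 0.03·0.687·0.905 + 0.37·0.687·0.095 + 0.71·0.313·0.905 + 0.82·0.313·0.095
        = 0.018652 + 0.024148 + 0.201118 + 0.024383 = 0.268301
Configurations with overheating coolant loop contribute 0.048531, so
  P(overheating coolant loop | warning light, ¬low oil pressure) = 0.048531 / 0.268301 ≈ 0.1809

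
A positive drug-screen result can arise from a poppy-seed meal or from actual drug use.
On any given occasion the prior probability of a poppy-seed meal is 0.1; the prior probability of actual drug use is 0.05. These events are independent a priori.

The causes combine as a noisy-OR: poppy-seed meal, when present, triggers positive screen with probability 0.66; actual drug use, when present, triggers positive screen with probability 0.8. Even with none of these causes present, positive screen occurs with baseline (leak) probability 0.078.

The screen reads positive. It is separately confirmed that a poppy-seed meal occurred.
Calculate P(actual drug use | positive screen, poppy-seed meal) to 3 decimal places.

P(actual drug use | positive screen, poppy-seed meal) ≈ 0.067

Under noisy-OR, P(positive screen | causes) = 1 − (1−0.078)·∏(1−qᵢ) over the active causes.
Weight on actual drug use=true, given the evidence: 0.937304*0.05 = 0.046865
Denominator P(positive screen | poppy-seed meal): 0.68652*0.95 + 0.937304*0.05 = 0.699059
Posterior = 0.046865 / 0.699059 ≈ 0.067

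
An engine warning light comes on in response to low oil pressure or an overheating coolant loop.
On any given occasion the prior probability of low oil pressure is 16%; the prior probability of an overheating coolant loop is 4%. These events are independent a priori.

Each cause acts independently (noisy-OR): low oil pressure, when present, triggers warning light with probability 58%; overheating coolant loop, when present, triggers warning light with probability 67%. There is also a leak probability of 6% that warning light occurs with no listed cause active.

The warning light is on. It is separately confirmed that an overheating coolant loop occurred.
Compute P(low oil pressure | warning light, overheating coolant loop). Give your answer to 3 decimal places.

P(low oil pressure | warning light, overheating coolant loop) ≈ 0.194

Under noisy-OR, P(warning light | causes) = 1 − (1−0.06)·∏(1−qᵢ) over the active causes.
Sum P(warning light|·) weighted by the priors over both values of low oil pressure:
  P(warning light | overheating coolant loop) = 0.6898·0.84 + 0.869716·0.16
        = 0.579432 + 0.139155 = 0.718587
The terms with low oil pressure present sum to 0.139155, so
  P(low oil pressure | warning light, overheating coolant loop) = 0.139155 / 0.718587 ≈ 0.194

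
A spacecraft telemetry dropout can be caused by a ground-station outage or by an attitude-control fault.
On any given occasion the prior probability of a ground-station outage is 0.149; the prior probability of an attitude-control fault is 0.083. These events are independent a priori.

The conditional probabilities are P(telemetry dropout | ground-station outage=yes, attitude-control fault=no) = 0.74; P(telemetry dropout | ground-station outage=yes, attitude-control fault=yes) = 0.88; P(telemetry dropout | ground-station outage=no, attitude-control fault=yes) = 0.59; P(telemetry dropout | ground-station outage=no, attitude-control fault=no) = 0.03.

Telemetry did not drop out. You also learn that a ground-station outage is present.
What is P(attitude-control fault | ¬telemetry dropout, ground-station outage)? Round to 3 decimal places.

P(attitude-control fault | ¬telemetry dropout, ground-station outage) ≈ 0.040

Numerator (weight on configurations with attitude-control fault): 0.12·0.083 = 0.009960
The normalizing constant is 0.26·0.917 + 0.12·0.083 = 0.248380
Posterior = 0.009960 / 0.248380 ≈ 0.040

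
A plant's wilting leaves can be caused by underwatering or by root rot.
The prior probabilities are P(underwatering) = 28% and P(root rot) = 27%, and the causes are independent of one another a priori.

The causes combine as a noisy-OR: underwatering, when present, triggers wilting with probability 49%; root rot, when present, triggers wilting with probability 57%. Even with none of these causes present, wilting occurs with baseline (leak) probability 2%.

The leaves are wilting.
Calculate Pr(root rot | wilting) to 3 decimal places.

Under noisy-OR, P(wilting | causes) = 1 − (1−0.02)·∏(1−qᵢ) over the active causes.
By total probability over the 4 (underwatering, root rot) configurations:
  P(wilting) = 0.02×0.72×0.73 + 0.5786×0.72×0.27 + 0.5002×0.28×0.73 + 0.785086×0.28×0.27
        = 0.010512 + 0.112480 + 0.102241 + 0.059353 = 0.284586
Keeping only the root rot-present terms gives 0.171833, so
  P(root rot | wilting) = 0.171833 / 0.284586 ≈ 0.604

Pr(root rot | wilting) ≈ 0.604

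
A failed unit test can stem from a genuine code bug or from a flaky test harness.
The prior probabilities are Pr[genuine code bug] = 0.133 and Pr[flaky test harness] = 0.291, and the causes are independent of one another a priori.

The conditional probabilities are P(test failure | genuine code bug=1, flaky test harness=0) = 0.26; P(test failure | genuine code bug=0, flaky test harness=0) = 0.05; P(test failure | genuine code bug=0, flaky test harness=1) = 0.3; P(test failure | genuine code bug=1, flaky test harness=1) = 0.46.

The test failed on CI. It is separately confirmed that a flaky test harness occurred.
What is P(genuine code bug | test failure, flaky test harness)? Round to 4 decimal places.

By total probability over both values of genuine code bug:
  P(test failure | flaky test harness) = 0.3·0.867 + 0.46·0.133
        = 0.260100 + 0.061180 = 0.321280
Keeping only the genuine code bug-present terms gives 0.061180, so
  P(genuine code bug | test failure, flaky test harness) = 0.061180 / 0.321280 ≈ 0.1904

P(genuine code bug | test failure, flaky test harness) ≈ 0.1904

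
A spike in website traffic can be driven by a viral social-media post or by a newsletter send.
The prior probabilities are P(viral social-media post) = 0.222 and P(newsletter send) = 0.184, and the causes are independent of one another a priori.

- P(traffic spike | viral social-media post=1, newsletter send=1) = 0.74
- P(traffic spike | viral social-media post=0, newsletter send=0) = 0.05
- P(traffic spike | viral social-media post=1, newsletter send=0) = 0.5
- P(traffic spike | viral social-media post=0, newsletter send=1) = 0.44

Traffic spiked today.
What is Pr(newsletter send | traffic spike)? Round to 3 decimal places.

Pr(newsletter send | traffic spike) ≈ 0.432

Enumerate the 4 (viral social-media post, newsletter send) configurations and weight by the priors:
  P(traffic spike) = 0.05·0.778·0.816 + 0.44·0.778·0.184 + 0.5·0.222·0.816 + 0.74·0.222·0.184
        = 0.031742 + 0.062987 + 0.090576 + 0.030228 = 0.215533
Keeping only the newsletter send-present terms gives 0.093215, so
  P(newsletter send | traffic spike) = 0.093215 / 0.215533 ≈ 0.432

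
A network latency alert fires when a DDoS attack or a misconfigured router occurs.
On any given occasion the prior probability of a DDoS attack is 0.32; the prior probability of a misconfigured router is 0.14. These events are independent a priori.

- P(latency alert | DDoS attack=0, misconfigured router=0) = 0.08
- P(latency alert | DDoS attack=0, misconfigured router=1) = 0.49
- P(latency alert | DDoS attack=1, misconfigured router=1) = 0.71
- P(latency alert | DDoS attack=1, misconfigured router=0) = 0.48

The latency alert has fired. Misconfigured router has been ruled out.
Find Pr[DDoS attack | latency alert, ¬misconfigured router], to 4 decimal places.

By total probability over both values of DDoS attack:
  P(latency alert | ¬misconfigured router) = 0.08*0.68 + 0.48*0.32
        = 0.054400 + 0.153600 = 0.208000
Keeping only the DDoS attack-present terms gives 0.153600, so
  P(DDoS attack | latency alert, ¬misconfigured router) = 0.153600 / 0.208000 ≈ 0.7385

Pr[DDoS attack | latency alert, ¬misconfigured router] ≈ 0.7385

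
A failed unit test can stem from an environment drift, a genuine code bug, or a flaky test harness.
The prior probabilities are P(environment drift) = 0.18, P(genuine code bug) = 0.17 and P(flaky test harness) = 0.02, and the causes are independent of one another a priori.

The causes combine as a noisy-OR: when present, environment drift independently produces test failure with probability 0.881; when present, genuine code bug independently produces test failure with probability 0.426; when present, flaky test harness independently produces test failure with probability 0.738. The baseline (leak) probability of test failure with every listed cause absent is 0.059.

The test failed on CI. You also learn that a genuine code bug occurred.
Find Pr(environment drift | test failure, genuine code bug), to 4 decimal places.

Under noisy-OR, P(test failure | causes) = 1 − (1−0.059)·∏(1−qᵢ) over the active causes.
By total probability over the 4 (environment drift, flaky test harness) configurations:
  P(test failure | genuine code bug) = 0.459866*0.82*0.98 + 0.858485*0.82*0.02 + 0.935724*0.18*0.98 + 0.98316*0.18*0.02
        = 0.369548 + 0.014079 + 0.165062 + 0.003539 = 0.552228
Keeping only the environment drift-present terms gives 0.168601, so
  P(environment drift | test failure, genuine code bug) = 0.168601 / 0.552228 ≈ 0.3053

Pr(environment drift | test failure, genuine code bug) ≈ 0.3053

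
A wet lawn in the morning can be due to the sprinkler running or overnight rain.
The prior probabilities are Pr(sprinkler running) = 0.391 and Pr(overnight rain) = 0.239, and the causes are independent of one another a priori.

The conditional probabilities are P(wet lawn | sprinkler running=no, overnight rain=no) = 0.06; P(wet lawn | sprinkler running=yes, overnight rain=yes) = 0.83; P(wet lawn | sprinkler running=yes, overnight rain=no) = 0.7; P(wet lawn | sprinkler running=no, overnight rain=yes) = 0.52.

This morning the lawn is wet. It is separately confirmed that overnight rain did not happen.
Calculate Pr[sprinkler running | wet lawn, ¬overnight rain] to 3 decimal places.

By total probability over both values of sprinkler running:
  P(wet lawn | ¬overnight rain) = 0.06·0.609 + 0.7·0.391
        = 0.036540 + 0.273700 = 0.310240
Keeping only the sprinkler running-present terms gives 0.273700, so
  P(sprinkler running | wet lawn, ¬overnight rain) = 0.273700 / 0.310240 ≈ 0.882

Pr[sprinkler running | wet lawn, ¬overnight rain] ≈ 0.882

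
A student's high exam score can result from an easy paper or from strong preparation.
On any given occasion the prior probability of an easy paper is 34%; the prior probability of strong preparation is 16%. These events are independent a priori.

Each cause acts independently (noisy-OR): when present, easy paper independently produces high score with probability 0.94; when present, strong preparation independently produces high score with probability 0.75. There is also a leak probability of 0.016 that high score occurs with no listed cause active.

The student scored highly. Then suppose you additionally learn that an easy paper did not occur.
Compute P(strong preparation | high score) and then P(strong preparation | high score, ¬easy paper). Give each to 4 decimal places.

P(strong preparation | high score) ≈ 0.3243; P(strong preparation | high score, ¬easy paper) ≈ 0.8998

Under noisy-OR, P(high score | causes) = 1 − (1−0.016)·∏(1−qᵢ) over the active causes.
P(high score) = 0.016·0.66·0.84 + 0.754·0.66·0.16 + 0.94096·0.34·0.84 + 0.98524·0.34·0.16 = 0.008870 + 0.079622 + 0.268738 + 0.053597 = 0.410827
Restricting to configurations with strong preparation present: 0.079622 + 0.053597 = 0.133219.
P(strong preparation | high score) = 0.133219 / 0.410827 ≈ 0.3243

Now also conditioning on easy paper≠true:
P(high score | ¬easy paper) = 0.016*0.84 + 0.754*0.16 = 0.013440 + 0.120640 = 0.134080
Restricting to configurations with strong preparation present: 0.754*0.16 = 0.120640.
So P(strong preparation | high score, ¬easy paper) = 0.120640/0.134080 ≈ 0.8998.
With easy paper excluded, strong preparation must carry more of the explanatory weight for the high score.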